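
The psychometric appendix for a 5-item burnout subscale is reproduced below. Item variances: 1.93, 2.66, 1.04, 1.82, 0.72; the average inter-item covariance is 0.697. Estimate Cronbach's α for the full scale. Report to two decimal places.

α = 0.79

Σσᵢ² = 1.93 + 2.66 + 1.04 + 1.82 + 0.72 = 8.17
Sum of the 10 distinct covariances = 10 × 0.697 = 6.970
σ²_T = Σσᵢ² + 2·Σcov = 8.17 + 2 × 6.970 = 22.110
α = (5/4)·(1 − 8.17/22.110) = 0.79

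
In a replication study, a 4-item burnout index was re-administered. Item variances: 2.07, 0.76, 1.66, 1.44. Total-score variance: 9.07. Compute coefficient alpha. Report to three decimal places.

ΣVar(i) = 2.07 + 0.76 + 1.66 + 1.44 = 5.93
α = (k/(k−1))·(1 − ΣVar(i)/σ²_T) = (4/3)·(1 − 5.93/9.07) = 0.462

α = 0.462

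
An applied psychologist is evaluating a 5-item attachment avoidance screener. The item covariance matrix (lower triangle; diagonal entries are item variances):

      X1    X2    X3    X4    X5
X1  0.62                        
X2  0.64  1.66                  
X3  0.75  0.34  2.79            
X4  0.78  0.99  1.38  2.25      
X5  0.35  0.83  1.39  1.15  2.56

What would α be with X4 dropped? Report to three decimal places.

α = 0.707

Remaining items: X1, X2, X3, X5 (k = 4).
Σσᵢ² = 0.62 + 1.66 + 2.79 + 2.56 = 7.63
total variance = 7.63 + 2 × 4.30 = 16.23
α (item deleted) = (4/3)·(1 − 7.63/16.23) = 0.707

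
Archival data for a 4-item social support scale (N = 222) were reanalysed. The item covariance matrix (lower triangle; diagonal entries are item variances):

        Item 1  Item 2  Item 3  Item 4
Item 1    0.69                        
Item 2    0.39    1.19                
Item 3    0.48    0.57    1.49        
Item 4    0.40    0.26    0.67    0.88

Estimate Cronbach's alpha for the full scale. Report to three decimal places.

Cronbach's alpha = 0.755

Σσᵢ² = 0.69 + 1.19 + 1.49 + 0.88 = 4.25
Σ_{i<j} σ_ij = 2.77
Var(T) = 4.25 + 2 × 2.77 = 9.79
α = (k/(k−1))·(1 − Σσᵢ²/Var(T)) = (4/3)·(1 − 4.25/9.79) = 0.755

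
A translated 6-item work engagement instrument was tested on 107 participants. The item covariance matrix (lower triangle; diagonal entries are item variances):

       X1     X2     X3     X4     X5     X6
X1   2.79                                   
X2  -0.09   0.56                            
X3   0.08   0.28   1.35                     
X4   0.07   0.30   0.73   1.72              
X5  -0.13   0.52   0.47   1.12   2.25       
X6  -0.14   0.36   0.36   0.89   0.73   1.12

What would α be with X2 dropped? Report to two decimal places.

Remaining items: X1, X3, X4, X5, X6 (k = 5).
sum of item variances = 2.79 + 1.35 + 1.72 + 2.25 + 1.12 = 9.23
Var(T) = 9.23 + 2 × 4.18 = 17.59
α (item deleted) = (5/4)·(1 − 9.23/17.59) = 0.59

α = 0.59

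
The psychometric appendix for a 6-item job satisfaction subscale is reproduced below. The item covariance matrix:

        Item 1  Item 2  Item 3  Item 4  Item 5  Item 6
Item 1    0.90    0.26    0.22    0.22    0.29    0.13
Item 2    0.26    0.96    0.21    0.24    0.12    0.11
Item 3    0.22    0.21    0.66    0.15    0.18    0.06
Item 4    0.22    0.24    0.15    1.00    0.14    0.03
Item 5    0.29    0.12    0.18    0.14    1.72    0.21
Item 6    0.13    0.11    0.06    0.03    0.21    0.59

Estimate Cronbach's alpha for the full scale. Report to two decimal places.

Σσ²ᵢ = 0.90 + 0.96 + 0.66 + 1.00 + 1.72 + 0.59 = 5.83
Sum of the distinct covariances = 2.57
σ²_T = 5.83 + 2 × 2.57 = 10.97
α = (k/(k−1))·(1 − Σσ²ᵢ/σ²_T) = (6/5)·(1 − 5.83/10.97) = 0.56

Cronbach's alpha = 0.56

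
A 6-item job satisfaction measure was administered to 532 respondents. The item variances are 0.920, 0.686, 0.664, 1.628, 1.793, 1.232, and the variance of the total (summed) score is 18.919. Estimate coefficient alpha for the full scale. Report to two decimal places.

coefficient alpha = 0.76

sum of item variances = 0.920 + 0.686 + 0.664 + 1.628 + 1.793 + 1.232 = 6.923
α = (k/(k−1))·(1 − sum of item variances/Var(T)) = (6/5)·(1 − 6.923/18.919) = 0.76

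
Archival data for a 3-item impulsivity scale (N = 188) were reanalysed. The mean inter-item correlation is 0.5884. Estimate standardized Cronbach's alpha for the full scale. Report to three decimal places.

α = 0.811

Standardized α = k·r̄ / (1 + (k−1)·r̄) = 3 × 0.5884 / (1 + 2 × 0.5884)
  = 1.7652 / 2.1768 = 0.811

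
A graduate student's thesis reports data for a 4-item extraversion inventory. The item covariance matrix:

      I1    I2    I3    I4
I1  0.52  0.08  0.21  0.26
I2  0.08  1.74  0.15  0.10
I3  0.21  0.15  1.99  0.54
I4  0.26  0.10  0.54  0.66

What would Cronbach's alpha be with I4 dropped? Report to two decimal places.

Remaining items: I1, I2, I3 (k = 3).
ΣVar(i) = 0.52 + 1.74 + 1.99 = 4.25
σ²_total = 4.25 + 2 × 0.44 = 5.13
α (item deleted) = (3/2)·(1 − 4.25/5.13) = 0.26

Cronbach's alpha = 0.26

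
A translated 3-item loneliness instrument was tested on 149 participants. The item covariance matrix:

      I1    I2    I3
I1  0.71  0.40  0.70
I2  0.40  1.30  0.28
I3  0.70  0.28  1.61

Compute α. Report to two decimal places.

α = 0.65

ΣVar(i) = 0.71 + 1.30 + 1.61 = 3.62
Σ_{i<j} σ_ij = 1.38
total variance = 3.62 + 2 × 1.38 = 6.38
α = (k/(k−1))·(1 − ΣVar(i)/total variance) = (3/2)·(1 − 3.62/6.38) = 0.65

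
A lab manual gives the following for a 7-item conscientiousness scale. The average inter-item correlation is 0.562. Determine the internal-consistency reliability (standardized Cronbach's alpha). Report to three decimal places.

Standardized α = k·r̄ / (1 + (k−1)·r̄) = 7 × 0.562 / (1 + 6 × 0.562)
  = 3.9340 / 4.3720 = 0.900

α = 0.900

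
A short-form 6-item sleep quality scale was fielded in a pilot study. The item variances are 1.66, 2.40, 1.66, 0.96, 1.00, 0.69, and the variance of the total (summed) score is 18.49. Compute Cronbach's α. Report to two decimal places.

Cronbach's α = 0.66

Σσᵢ² = 1.66 + 2.40 + 1.66 + 0.96 + 1.00 + 0.69 = 8.37
α = (k/(k−1))·(1 − Σσᵢ²/total variance) = (6/5)·(1 − 8.37/18.49) = 0.66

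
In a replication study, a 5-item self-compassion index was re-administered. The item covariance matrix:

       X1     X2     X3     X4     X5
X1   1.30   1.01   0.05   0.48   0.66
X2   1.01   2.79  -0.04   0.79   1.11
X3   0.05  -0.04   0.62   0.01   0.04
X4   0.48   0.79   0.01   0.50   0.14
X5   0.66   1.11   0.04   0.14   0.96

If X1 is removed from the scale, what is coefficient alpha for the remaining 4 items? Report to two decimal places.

Remaining items: X2, X3, X4, X5 (k = 4).
Σσᵢ² = 2.79 + 0.62 + 0.50 + 0.96 = 4.87
Var(T) = 4.87 + 2 × 2.05 = 8.97
α (item deleted) = (4/3)·(1 − 4.87/8.97) = 0.61

coefficient alpha = 0.61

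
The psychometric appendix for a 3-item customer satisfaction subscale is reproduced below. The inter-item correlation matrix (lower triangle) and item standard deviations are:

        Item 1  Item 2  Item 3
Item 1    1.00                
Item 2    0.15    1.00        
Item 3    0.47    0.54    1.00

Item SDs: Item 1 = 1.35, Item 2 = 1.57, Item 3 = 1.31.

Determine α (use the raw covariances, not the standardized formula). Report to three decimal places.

Σσ²ᵢ = 1.35² + 1.57² + 1.31² = 6.0035
Covariances σ_ij = r_ij · s_i · s_j:
  σ(Item 1,Item 2) = 0.15 × 1.35 × 1.57 = 0.3179
  σ(Item 1,Item 3) = 0.47 × 1.35 × 1.31 = 0.8312
  σ(Item 2,Item 3) = 0.54 × 1.57 × 1.31 = 1.1106
σ²_T = Σσ²ᵢ + 2·Σσ_ij = 6.0035 + 2 × 2.2597 = 10.5229
α = (3/2)·(1 − 6.0035/10.5229) = 0.644

α = 0.644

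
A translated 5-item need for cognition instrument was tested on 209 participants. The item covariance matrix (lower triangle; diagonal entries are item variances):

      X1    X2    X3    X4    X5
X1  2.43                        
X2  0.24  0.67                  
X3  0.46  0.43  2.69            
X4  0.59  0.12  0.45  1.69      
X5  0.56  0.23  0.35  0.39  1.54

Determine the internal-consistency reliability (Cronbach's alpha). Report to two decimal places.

sum of item variances = 2.43 + 0.67 + 2.69 + 1.69 + 1.54 = 9.02
Sum of the distinct covariances = 3.82
σ²_T = 9.02 + 2 × 3.82 = 16.66
α = (k/(k−1))·(1 − sum of item variances/σ²_T) = (5/4)·(1 − 9.02/16.66) = 0.57

Cronbach's alpha = 0.57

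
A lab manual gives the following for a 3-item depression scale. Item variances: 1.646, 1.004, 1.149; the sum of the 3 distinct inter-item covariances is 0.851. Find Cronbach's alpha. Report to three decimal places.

α = 0.464

Σσ²ᵢ = 1.646 + 1.004 + 1.149 = 3.799
Sum of distinct covariances = 0.851
total variance = Σσ²ᵢ + 2·Σcov = 3.799 + 2 × 0.851 = 5.501
α = (3/2)·(1 − 3.799/5.501) = 0.464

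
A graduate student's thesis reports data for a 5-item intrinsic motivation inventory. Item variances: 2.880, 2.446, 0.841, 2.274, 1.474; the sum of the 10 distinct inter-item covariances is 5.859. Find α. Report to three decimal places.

ΣVar(i) = 2.880 + 2.446 + 0.841 + 2.274 + 1.474 = 9.915
Sum of distinct covariances = 5.859
σ²_total = ΣVar(i) + 2·Σcov = 9.915 + 2 × 5.859 = 21.633
α = (5/4)·(1 − 9.915/21.633) = 0.677

α = 0.677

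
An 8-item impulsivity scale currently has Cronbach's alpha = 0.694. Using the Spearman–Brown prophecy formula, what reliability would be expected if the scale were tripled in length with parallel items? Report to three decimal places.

predicted reliability = 0.872

Length factor m = 3
α' = m·α / (1 + (m−1)·α)
   = 3 × 0.694 / (1 + (3 − 1) × 0.694)
   = 2.0820 / 2.3880 = 0.872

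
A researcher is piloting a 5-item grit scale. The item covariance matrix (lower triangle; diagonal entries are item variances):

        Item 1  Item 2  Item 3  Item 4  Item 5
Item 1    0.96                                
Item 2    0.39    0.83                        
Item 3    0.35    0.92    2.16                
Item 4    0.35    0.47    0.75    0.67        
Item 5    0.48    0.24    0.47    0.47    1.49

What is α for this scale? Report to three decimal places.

Σσ²ᵢ = 0.96 + 0.83 + 2.16 + 0.67 + 1.49 = 6.11
Sum of off-diagonal covariances = 4.89
Var(T) = 6.11 + 2 × 4.89 = 15.89
α = (k/(k−1))·(1 − Σσ²ᵢ/Var(T)) = (5/4)·(1 − 6.11/15.89) = 0.769

α = 0.769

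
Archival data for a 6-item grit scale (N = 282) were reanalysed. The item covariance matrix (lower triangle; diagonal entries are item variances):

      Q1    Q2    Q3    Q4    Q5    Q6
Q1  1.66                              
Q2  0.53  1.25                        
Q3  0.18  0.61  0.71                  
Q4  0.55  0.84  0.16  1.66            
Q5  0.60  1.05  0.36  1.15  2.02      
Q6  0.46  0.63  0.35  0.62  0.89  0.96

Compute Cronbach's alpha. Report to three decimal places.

Σσ²ᵢ = 1.66 + 1.25 + 0.71 + 1.66 + 2.02 + 0.96 = 8.26
Sum of off-diagonal covariances = 8.98
Var(T) = 8.26 + 2 × 8.98 = 26.22
α = (k/(k−1))·(1 − Σσ²ᵢ/Var(T)) = (6/5)·(1 − 8.26/26.22) = 0.822

Cronbach's alpha = 0.822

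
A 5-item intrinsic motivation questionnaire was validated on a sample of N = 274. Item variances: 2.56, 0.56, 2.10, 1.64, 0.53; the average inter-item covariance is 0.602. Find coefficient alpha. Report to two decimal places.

sum of item variances = 2.56 + 0.56 + 2.10 + 1.64 + 0.53 = 7.39
Sum of the 10 distinct covariances = 10 × 0.602 = 6.020
σ²_T = sum of item variances + 2·Σcov = 7.39 + 2 × 6.020 = 19.430
α = (5/4)·(1 − 7.39/19.430) = 0.77

coefficient alpha = 0.77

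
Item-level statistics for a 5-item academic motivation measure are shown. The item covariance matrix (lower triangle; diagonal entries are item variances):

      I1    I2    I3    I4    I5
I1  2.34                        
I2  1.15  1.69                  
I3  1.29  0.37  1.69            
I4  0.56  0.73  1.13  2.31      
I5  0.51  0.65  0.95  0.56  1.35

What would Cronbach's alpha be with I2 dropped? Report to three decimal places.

Cronbach's alpha = 0.754

Remaining items: I1, I3, I4, I5 (k = 4).
sum of item variances = 2.34 + 1.69 + 2.31 + 1.35 = 7.69
Var(T) = 7.69 + 2 × 5.00 = 17.69
α (item deleted) = (4/3)·(1 − 7.69/17.69) = 0.754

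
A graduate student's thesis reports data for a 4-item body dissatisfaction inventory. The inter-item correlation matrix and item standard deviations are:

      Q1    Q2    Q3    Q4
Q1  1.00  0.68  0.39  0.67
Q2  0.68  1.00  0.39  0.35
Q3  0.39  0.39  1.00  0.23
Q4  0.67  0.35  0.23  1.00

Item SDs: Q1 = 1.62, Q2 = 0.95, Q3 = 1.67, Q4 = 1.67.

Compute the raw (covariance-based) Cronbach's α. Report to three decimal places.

Σσ²ᵢ = 1.62² + 0.95² + 1.67² + 1.67² = 9.1047
Covariances σ_ij = r_ij · s_i · s_j:
  σ(Q1,Q2) = 0.68 × 1.62 × 0.95 = 1.0465
  σ(Q1,Q3) = 0.39 × 1.62 × 1.67 = 1.0551
  σ(Q1,Q4) = 0.67 × 1.62 × 1.67 = 1.8126
  σ(Q2,Q3) = 0.39 × 0.95 × 1.67 = 0.6187
  σ(Q2,Q4) = 0.35 × 0.95 × 1.67 = 0.5553
  σ(Q3,Q4) = 0.23 × 1.67 × 1.67 = 0.6414
σ²_T = Σσ²ᵢ + 2·Σσ_ij = 9.1047 + 2 × 5.7296 = 20.5639
α = (4/3)·(1 − 9.1047/20.5639) = 0.743

Cronbach's α = 0.743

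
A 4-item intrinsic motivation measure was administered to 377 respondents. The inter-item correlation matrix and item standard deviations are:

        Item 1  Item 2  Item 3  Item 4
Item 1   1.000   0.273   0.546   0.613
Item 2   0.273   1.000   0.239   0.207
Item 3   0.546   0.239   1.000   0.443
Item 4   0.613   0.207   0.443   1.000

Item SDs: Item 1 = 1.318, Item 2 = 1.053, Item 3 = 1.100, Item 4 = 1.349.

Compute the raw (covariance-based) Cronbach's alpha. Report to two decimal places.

Σσ²ᵢ = 1.318² + 1.053² + 1.100² + 1.349² = 5.8757
Covariances σ_ij = r_ij · s_i · s_j:
  σ(Item 1,Item 2) = 0.273 × 1.318 × 1.053 = 0.3789
  σ(Item 1,Item 3) = 0.546 × 1.318 × 1.100 = 0.7916
  σ(Item 1,Item 4) = 0.613 × 1.318 × 1.349 = 1.0899
  σ(Item 2,Item 3) = 0.239 × 1.053 × 1.100 = 0.2768
  σ(Item 2,Item 4) = 0.207 × 1.053 × 1.349 = 0.2940
  σ(Item 3,Item 4) = 0.443 × 1.100 × 1.349 = 0.6574
σ²_T = Σσ²ᵢ + 2·Σσ_ij = 5.8757 + 2 × 3.4886 = 12.8529
α = (4/3)·(1 − 5.8757/12.8529) = 0.72

α = 0.72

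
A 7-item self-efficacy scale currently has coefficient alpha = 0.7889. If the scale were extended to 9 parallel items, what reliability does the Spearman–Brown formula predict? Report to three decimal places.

Length factor m = 9/7 = 1.2857
α' = m·α / (1 + (m−1)·α)
   = 9/7 × 0.7889 / (1 + (9/7 − 1) × 0.7889)
   = 1.0143 / 1.2254 = 0.828

predicted reliability = 0.828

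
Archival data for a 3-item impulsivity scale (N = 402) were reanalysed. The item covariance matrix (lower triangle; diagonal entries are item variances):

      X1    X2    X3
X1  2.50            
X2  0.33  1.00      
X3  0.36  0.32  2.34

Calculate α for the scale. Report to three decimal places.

Σσᵢ² = 2.50 + 1.00 + 2.34 = 5.84
Sum of off-diagonal covariances = 1.01
total variance = 5.84 + 2 × 1.01 = 7.86
α = (k/(k−1))·(1 − Σσᵢ²/total variance) = (3/2)·(1 − 5.84/7.86) = 0.385

α = 0.385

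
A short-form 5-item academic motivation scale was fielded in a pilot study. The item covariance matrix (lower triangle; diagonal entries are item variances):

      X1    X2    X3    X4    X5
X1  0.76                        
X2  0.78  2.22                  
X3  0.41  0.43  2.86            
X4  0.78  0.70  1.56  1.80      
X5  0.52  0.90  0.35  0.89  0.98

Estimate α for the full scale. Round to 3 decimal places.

α = 0.787

Σσᵢ² = 0.76 + 2.22 + 2.86 + 1.80 + 0.98 = 8.62
Sum of off-diagonal covariances = 7.32
Var(T) = 8.62 + 2 × 7.32 = 23.26
α = (k/(k−1))·(1 − Σσᵢ²/Var(T)) = (5/4)·(1 − 8.62/23.26) = 0.787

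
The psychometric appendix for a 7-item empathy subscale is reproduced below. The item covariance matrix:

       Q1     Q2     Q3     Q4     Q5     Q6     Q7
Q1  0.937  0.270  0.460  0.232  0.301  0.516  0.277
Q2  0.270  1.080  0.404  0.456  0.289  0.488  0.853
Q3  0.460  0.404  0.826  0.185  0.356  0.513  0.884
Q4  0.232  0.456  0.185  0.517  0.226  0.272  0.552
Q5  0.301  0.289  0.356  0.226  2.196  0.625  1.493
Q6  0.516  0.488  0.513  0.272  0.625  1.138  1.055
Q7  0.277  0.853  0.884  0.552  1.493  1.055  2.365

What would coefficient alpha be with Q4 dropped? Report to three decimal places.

coefficient alpha = 0.807

Remaining items: Q1, Q2, Q3, Q5, Q6, Q7 (k = 6).
Σσᵢ² = 0.937 + 1.080 + 0.826 + 2.196 + 1.138 + 2.365 = 8.542
Var(T) = 8.542 + 2 × 8.784 = 26.110
α (item deleted) = (6/5)·(1 − 8.542/26.110) = 0.807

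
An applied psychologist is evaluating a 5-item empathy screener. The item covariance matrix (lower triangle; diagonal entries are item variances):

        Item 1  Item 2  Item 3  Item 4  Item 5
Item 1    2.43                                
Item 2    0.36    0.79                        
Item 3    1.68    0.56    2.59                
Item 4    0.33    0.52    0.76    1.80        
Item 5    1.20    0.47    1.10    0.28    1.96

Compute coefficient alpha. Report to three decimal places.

α = 0.753

ΣVar(i) = 2.43 + 0.79 + 2.59 + 1.80 + 1.96 = 9.57
Σ_{i<j} σ_ij = 7.26
Var(T) = 9.57 + 2 × 7.26 = 24.09
α = (k/(k−1))·(1 − ΣVar(i)/Var(T)) = (5/4)·(1 − 9.57/24.09) = 0.753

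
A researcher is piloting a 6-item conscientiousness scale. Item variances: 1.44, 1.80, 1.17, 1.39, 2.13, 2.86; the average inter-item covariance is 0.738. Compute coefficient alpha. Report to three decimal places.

coefficient alpha = 0.807

Σσᵢ² = 1.44 + 1.80 + 1.17 + 1.39 + 2.13 + 2.86 = 10.79
Sum of the 15 distinct covariances = 15 × 0.738 = 11.070
total variance = Σσᵢ² + 2·Σcov = 10.79 + 2 × 11.070 = 32.930
α = (6/5)·(1 − 10.79/32.930) = 0.807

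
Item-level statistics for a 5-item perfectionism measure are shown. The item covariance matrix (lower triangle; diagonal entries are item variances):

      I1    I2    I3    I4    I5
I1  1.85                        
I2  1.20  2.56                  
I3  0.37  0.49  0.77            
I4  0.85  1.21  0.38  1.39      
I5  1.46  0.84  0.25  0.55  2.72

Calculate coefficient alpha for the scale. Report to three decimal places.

coefficient alpha = 0.776

Σσᵢ² = 1.85 + 2.56 + 0.77 + 1.39 + 2.72 = 9.29
Sum of the distinct covariances = 7.60
σ²_total = 9.29 + 2 × 7.60 = 24.49
α = (k/(k−1))·(1 − Σσᵢ²/σ²_total) = (5/4)·(1 − 9.29/24.49) = 0.776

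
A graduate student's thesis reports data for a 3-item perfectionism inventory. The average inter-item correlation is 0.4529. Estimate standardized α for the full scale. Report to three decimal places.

α = 0.713

Standardized α = k·r̄ / (1 + (k−1)·r̄) = 3 × 0.4529 / (1 + 2 × 0.4529)
  = 1.3587 / 1.9058 = 0.713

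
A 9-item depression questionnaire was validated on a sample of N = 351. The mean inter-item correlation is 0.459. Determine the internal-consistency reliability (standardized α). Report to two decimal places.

standardized α = 0.88

Standardized α = k·r̄ / (1 + (k−1)·r̄) = 9 × 0.459 / (1 + 8 × 0.459)
  = 4.1310 / 4.6720 = 0.88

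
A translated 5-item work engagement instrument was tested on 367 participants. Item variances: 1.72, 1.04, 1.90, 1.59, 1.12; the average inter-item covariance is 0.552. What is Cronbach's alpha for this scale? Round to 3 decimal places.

Cronbach's alpha = 0.750

Σσᵢ² = 1.72 + 1.04 + 1.90 + 1.59 + 1.12 = 7.37
Sum of the 10 distinct covariances = 10 × 0.552 = 5.520
σ²_total = Σσᵢ² + 2·Σcov = 7.37 + 2 × 5.520 = 18.410
α = (5/4)·(1 − 7.37/18.410) = 0.750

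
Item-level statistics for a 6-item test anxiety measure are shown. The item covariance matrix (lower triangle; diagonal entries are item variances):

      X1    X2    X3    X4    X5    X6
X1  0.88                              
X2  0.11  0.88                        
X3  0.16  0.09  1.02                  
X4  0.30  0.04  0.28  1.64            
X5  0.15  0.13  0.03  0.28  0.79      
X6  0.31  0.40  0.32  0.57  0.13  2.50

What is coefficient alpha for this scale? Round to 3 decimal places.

Σσ²ᵢ = 0.88 + 0.88 + 1.02 + 1.64 + 0.79 + 2.50 = 7.71
Σ_{i<j} σ_ij = 3.30
Var(T) = 7.71 + 2 × 3.30 = 14.31
α = (k/(k−1))·(1 − Σσ²ᵢ/Var(T)) = (6/5)·(1 − 7.71/14.31) = 0.553

α = 0.553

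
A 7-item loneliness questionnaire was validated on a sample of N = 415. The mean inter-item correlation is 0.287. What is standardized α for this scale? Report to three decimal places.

standardized α = 0.738

Standardized α = k·r̄ / (1 + (k−1)·r̄) = 7 × 0.287 / (1 + 6 × 0.287)
  = 2.0090 / 2.7220 = 0.738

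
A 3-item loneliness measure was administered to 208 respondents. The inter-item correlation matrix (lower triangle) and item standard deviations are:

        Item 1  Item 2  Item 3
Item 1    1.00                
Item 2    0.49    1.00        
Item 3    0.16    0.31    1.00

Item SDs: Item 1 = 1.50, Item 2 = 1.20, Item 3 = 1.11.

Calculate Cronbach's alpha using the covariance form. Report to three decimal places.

Cronbach's alpha = 0.582

Σσ²ᵢ = 1.50² + 1.20² + 1.11² = 4.9221
Covariances σ_ij = r_ij · s_i · s_j:
  σ(Item 1,Item 2) = 0.49 × 1.50 × 1.20 = 0.8820
  σ(Item 1,Item 3) = 0.16 × 1.50 × 1.11 = 0.2664
  σ(Item 2,Item 3) = 0.31 × 1.20 × 1.11 = 0.4129
σ²_T = Σσ²ᵢ + 2·Σσ_ij = 4.9221 + 2 × 1.5613 = 8.0447
α = (3/2)·(1 − 4.9221/8.0447) = 0.582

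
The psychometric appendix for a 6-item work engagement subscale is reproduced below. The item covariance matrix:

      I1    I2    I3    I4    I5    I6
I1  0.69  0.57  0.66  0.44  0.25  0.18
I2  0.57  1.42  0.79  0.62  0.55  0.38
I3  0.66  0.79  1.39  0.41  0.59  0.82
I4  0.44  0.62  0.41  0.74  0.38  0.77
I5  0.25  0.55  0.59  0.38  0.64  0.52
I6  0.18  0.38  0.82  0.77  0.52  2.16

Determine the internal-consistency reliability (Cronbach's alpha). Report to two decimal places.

Cronbach's alpha = 0.83

Σσᵢ² = 0.69 + 1.42 + 1.39 + 0.74 + 0.64 + 2.16 = 7.04
Sum of off-diagonal covariances = 7.93
Var(T) = 7.04 + 2 × 7.93 = 22.90
α = (k/(k−1))·(1 − Σσᵢ²/Var(T)) = (6/5)·(1 − 7.04/22.90) = 0.83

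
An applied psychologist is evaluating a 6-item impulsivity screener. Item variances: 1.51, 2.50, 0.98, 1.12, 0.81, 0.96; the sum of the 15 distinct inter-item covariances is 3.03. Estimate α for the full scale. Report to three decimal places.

α = 0.522

Σσᵢ² = 1.51 + 2.50 + 0.98 + 1.12 + 0.81 + 0.96 = 7.88
Sum of distinct covariances = 3.03
σ²_total = Σσᵢ² + 2·Σcov = 7.88 + 2 × 3.03 = 13.94
α = (6/5)·(1 − 7.88/13.94) = 0.522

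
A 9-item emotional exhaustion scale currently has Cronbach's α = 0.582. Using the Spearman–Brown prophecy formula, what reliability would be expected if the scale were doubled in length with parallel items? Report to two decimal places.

predicted reliability = 0.74

Length factor m = 2
α' = m·α / (1 + (m−1)·α)
   = 2 × 0.582 / (1 + (2 − 1) × 0.582)
   = 1.1640 / 1.5820 = 0.74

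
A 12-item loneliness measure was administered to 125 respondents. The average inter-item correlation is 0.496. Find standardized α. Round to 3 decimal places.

Standardized α = k·r̄ / (1 + (k−1)·r̄) = 12 × 0.496 / (1 + 11 × 0.496)
  = 5.9520 / 6.4560 = 0.922

standardized α = 0.922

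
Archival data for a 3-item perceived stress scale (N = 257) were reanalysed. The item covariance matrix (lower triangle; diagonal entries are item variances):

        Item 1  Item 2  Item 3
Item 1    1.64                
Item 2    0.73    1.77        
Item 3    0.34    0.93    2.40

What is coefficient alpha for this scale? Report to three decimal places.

sum of item variances = 1.64 + 1.77 + 2.40 = 5.81
Sum of off-diagonal covariances = 2.00
Var(T) = 5.81 + 2 × 2.00 = 9.81
α = (k/(k−1))·(1 − sum of item variances/Var(T)) = (3/2)·(1 − 5.81/9.81) = 0.612

coefficient alpha = 0.612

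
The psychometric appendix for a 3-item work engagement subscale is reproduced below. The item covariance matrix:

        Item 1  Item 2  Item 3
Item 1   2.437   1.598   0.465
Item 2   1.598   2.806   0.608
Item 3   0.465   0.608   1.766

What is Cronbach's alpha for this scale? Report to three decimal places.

Cronbach's alpha = 0.649

ΣVar(i) = 2.437 + 2.806 + 1.766 = 7.009
Sum of the distinct covariances = 2.671
Var(T) = 7.009 + 2 × 2.671 = 12.351
α = (k/(k−1))·(1 − ΣVar(i)/Var(T)) = (3/2)·(1 − 7.009/12.351) = 0.649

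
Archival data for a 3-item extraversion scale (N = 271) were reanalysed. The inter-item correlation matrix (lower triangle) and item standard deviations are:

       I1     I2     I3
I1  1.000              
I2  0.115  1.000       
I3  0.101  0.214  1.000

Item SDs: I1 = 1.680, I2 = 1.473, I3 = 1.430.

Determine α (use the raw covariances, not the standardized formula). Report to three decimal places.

Σσ²ᵢ = 1.680² + 1.473² + 1.430² = 7.0370
Covariances σ_ij = r_ij · s_i · s_j:
  σ(I1,I2) = 0.115 × 1.680 × 1.473 = 0.2846
  σ(I1,I3) = 0.101 × 1.680 × 1.430 = 0.2426
  σ(I2,I3) = 0.214 × 1.473 × 1.430 = 0.4508
σ²_T = Σσ²ᵢ + 2·Σσ_ij = 7.0370 + 2 × 0.9780 = 8.9930
α = (3/2)·(1 − 7.0370/8.9930) = 0.326

α = 0.326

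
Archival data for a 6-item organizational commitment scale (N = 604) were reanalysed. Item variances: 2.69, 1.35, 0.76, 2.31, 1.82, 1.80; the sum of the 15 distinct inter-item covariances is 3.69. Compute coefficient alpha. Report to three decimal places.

α = 0.489

sum of item variances = 2.69 + 1.35 + 0.76 + 2.31 + 1.82 + 1.80 = 10.73
Sum of distinct covariances = 3.69
σ²_total = sum of item variances + 2·Σcov = 10.73 + 2 × 3.69 = 18.11
α = (6/5)·(1 − 10.73/18.11) = 0.489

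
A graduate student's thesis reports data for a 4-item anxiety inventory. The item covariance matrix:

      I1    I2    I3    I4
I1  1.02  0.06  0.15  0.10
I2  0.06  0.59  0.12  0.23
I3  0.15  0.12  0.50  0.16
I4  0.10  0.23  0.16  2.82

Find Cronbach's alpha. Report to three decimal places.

Σσ²ᵢ = 1.02 + 0.59 + 0.50 + 2.82 = 4.93
Σ_{i<j} σ_ij = 0.82
σ²_total = 4.93 + 2 × 0.82 = 6.57
α = (k/(k−1))·(1 − Σσ²ᵢ/σ²_total) = (4/3)·(1 − 4.93/6.57) = 0.333

Cronbach's alpha = 0.333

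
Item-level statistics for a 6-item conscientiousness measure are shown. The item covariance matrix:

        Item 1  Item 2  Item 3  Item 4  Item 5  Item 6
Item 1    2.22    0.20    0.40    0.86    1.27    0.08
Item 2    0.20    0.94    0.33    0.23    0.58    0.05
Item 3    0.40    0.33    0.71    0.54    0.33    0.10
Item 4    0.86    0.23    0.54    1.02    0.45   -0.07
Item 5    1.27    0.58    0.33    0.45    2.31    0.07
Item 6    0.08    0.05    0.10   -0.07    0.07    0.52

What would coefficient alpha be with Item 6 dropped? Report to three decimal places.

Remaining items: Item 1, Item 2, Item 3, Item 4, Item 5 (k = 5).
Σσ²ᵢ = 2.22 + 0.94 + 0.71 + 1.02 + 2.31 = 7.20
Var(T) = 7.20 + 2 × 5.19 = 17.58
α (item deleted) = (5/4)·(1 − 7.20/17.58) = 0.738

coefficient alpha = 0.738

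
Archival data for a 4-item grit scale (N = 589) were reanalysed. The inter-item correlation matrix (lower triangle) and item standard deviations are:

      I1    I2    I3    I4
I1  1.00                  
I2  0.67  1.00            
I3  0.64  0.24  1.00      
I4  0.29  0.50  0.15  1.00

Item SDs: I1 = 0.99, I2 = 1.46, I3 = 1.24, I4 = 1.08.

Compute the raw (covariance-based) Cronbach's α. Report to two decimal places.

Σσ²ᵢ = 0.99² + 1.46² + 1.24² + 1.08² = 5.8157
Covariances σ_ij = r_ij · s_i · s_j:
  σ(I1,I2) = 0.67 × 0.99 × 1.46 = 0.9684
  σ(I1,I3) = 0.64 × 0.99 × 1.24 = 0.7857
  σ(I1,I4) = 0.29 × 0.99 × 1.08 = 0.3101
  σ(I2,I3) = 0.24 × 1.46 × 1.24 = 0.4345
  σ(I2,I4) = 0.50 × 1.46 × 1.08 = 0.7884
  σ(I3,I4) = 0.15 × 1.24 × 1.08 = 0.2009
σ²_T = Σσ²ᵢ + 2·Σσ_ij = 5.8157 + 2 × 3.4880 = 12.7917
α = (4/3)·(1 − 5.8157/12.7917) = 0.73

Cronbach's α = 0.73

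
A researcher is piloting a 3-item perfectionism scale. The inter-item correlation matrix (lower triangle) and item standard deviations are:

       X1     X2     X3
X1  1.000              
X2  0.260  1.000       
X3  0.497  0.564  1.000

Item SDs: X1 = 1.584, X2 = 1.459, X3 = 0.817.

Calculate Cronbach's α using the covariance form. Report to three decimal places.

Σσ²ᵢ = 1.584² + 1.459² + 0.817² = 5.3052
Covariances σ_ij = r_ij · s_i · s_j:
  σ(X1,X2) = 0.260 × 1.584 × 1.459 = 0.6009
  σ(X1,X3) = 0.497 × 1.584 × 0.817 = 0.6432
  σ(X2,X3) = 0.564 × 1.459 × 0.817 = 0.6723
σ²_T = Σσ²ᵢ + 2·Σσ_ij = 5.3052 + 2 × 1.9164 = 9.1380
α = (3/2)·(1 − 5.3052/9.1380) = 0.629

α = 0.629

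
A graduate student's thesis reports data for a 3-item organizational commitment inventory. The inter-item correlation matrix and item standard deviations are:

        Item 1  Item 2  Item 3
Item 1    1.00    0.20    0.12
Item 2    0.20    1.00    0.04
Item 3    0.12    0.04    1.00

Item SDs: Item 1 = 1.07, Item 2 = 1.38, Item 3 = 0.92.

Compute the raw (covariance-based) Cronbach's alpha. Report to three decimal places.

Cronbach's alpha = 0.289

Σσ²ᵢ = 1.07² + 1.38² + 0.92² = 3.8957
Covariances σ_ij = r_ij · s_i · s_j:
  σ(Item 1,Item 2) = 0.20 × 1.07 × 1.38 = 0.2953
  σ(Item 1,Item 3) = 0.12 × 1.07 × 0.92 = 0.1181
  σ(Item 2,Item 3) = 0.04 × 1.38 × 0.92 = 0.0508
σ²_T = Σσ²ᵢ + 2·Σσ_ij = 3.8957 + 2 × 0.4642 = 4.8241
α = (3/2)·(1 − 3.8957/4.8241) = 0.289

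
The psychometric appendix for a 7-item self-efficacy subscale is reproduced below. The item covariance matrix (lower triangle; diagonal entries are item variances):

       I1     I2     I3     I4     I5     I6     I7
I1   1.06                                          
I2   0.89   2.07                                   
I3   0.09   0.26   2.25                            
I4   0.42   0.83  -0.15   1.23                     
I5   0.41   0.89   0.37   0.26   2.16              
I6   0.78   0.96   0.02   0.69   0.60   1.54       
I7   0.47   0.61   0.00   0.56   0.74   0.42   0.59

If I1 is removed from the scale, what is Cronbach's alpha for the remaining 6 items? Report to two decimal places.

α = 0.71

Remaining items: I2, I3, I4, I5, I6, I7 (k = 6).
sum of item variances = 2.07 + 2.25 + 1.23 + 2.16 + 1.54 + 0.59 = 9.84
σ²_T = 9.84 + 2 × 7.06 = 23.96
α (item deleted) = (6/5)·(1 − 9.84/23.96) = 0.71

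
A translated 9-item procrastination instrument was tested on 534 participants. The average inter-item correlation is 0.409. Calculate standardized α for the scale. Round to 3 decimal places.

α = 0.862

Standardized α = k·r̄ / (1 + (k−1)·r̄) = 9 × 0.409 / (1 + 8 × 0.409)
  = 3.6810 / 4.2720 = 0.862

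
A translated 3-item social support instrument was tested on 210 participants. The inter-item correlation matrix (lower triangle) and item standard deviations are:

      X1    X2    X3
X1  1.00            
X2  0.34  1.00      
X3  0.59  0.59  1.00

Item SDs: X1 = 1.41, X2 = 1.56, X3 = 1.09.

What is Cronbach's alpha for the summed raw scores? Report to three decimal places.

Σσ²ᵢ = 1.41² + 1.56² + 1.09² = 5.6098
Covariances σ_ij = r_ij · s_i · s_j:
  σ(X1,X2) = 0.34 × 1.41 × 1.56 = 0.7479
  σ(X1,X3) = 0.59 × 1.41 × 1.09 = 0.9068
  σ(X2,X3) = 0.59 × 1.56 × 1.09 = 1.0032
σ²_T = Σσ²ᵢ + 2·Σσ_ij = 5.6098 + 2 × 2.6579 = 10.9256
α = (3/2)·(1 − 5.6098/10.9256) = 0.730

Cronbach's alpha = 0.730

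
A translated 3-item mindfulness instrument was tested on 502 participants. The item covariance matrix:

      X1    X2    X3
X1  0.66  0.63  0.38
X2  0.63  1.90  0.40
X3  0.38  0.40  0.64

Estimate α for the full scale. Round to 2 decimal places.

α = 0.70

sum of item variances = 0.66 + 1.90 + 0.64 = 3.20
Sum of off-diagonal covariances = 1.41
total variance = 3.20 + 2 × 1.41 = 6.02
α = (k/(k−1))·(1 − sum of item variances/total variance) = (3/2)·(1 − 3.20/6.02) = 0.70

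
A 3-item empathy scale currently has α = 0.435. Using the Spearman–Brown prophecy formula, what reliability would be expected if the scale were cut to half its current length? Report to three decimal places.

Length factor m = 1/2
α' = m·α / (1 − (1−m)·α)
   = 1/2 × 0.435 / (1 − (1 − 1/2) × 0.435)
   = 0.2175 / 0.7825 = 0.278

predicted reliability = 0.278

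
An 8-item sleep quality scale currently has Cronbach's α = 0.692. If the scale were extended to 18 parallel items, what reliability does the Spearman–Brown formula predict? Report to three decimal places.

Length factor m = 18/8 = 2.2500
α' = m·α / (1 + (m−1)·α)
   = 18/8 × 0.692 / (1 + (18/8 − 1) × 0.692)
   = 1.5570 / 1.8650 = 0.835

predicted reliability = 0.835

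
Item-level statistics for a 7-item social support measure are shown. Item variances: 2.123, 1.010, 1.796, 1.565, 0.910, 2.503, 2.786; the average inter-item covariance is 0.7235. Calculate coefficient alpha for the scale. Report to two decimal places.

sum of item variances = 2.123 + 1.010 + 1.796 + 1.565 + 0.910 + 2.503 + 2.786 = 12.693
Sum of the 21 distinct covariances = 21 × 0.7235 = 15.1935
σ²_total = sum of item variances + 2·Σcov = 12.693 + 2 × 15.1935 = 43.0800
α = (7/6)·(1 − 12.693/43.0800) = 0.82

coefficient alpha = 0.82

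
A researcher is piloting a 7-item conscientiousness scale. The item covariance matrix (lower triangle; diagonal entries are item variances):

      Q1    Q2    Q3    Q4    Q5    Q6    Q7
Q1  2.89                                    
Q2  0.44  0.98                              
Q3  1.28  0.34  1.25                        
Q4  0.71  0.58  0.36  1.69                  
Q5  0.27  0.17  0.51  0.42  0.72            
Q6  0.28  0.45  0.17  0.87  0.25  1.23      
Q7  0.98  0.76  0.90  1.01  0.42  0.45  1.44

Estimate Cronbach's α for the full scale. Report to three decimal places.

ΣVar(i) = 2.89 + 0.98 + 1.25 + 1.69 + 0.72 + 1.23 + 1.44 = 10.20
Sum of the distinct covariances = 11.62
Var(T) = 10.20 + 2 × 11.62 = 33.44
α = (k/(k−1))·(1 − ΣVar(i)/Var(T)) = (7/6)·(1 − 10.20/33.44) = 0.811

Cronbach's α = 0.811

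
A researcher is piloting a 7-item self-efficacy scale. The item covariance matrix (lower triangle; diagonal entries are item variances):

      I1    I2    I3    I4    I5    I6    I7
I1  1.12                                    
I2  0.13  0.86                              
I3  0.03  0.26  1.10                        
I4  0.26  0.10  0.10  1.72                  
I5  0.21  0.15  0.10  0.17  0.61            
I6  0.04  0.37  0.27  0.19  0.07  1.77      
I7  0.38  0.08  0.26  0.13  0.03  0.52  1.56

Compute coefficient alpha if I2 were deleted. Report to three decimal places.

Remaining items: I1, I3, I4, I5, I6, I7 (k = 6).
Σσᵢ² = 1.12 + 1.10 + 1.72 + 0.61 + 1.77 + 1.56 = 7.88
σ²_T = 7.88 + 2 × 2.76 = 13.40
α (item deleted) = (6/5)·(1 − 7.88/13.40) = 0.494

coefficient alpha = 0.494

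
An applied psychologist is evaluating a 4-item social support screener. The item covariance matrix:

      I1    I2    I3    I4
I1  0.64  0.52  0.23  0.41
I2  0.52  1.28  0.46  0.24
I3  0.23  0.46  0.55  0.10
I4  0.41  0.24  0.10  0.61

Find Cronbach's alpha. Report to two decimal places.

Σσᵢ² = 0.64 + 1.28 + 0.55 + 0.61 = 3.08
Σ_{i<j} σ_ij = 1.96
σ²_T = 3.08 + 2 × 1.96 = 7.00
α = (k/(k−1))·(1 − Σσᵢ²/σ²_T) = (4/3)·(1 − 3.08/7.00) = 0.75

Cronbach's alpha = 0.75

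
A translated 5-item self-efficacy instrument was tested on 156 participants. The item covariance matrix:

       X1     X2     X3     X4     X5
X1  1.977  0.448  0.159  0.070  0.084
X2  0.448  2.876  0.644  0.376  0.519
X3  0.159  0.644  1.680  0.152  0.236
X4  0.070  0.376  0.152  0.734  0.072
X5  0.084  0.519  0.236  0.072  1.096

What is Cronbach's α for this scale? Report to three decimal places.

α = 0.497

ΣVar(i) = 1.977 + 2.876 + 1.680 + 0.734 + 1.096 = 8.363
Sum of the distinct covariances = 2.760
total variance = 8.363 + 2 × 2.760 = 13.883
α = (k/(k−1))·(1 − ΣVar(i)/total variance) = (5/4)·(1 − 8.363/13.883) = 0.497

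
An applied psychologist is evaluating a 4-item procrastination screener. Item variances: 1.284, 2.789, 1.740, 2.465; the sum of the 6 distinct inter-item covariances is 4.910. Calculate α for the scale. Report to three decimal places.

α = 0.723

sum of item variances = 1.284 + 2.789 + 1.740 + 2.465 = 8.278
Sum of distinct covariances = 4.910
σ²_total = sum of item variances + 2·Σcov = 8.278 + 2 × 4.910 = 18.098
α = (4/3)·(1 − 8.278/18.098) = 0.723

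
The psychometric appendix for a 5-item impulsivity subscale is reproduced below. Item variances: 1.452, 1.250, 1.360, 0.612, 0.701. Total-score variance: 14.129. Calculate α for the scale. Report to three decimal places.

α = 0.774

sum of item variances = 1.452 + 1.250 + 1.360 + 0.612 + 0.701 = 5.375
α = (k/(k−1))·(1 − sum of item variances/total variance) = (5/4)·(1 − 5.375/14.129) = 0.774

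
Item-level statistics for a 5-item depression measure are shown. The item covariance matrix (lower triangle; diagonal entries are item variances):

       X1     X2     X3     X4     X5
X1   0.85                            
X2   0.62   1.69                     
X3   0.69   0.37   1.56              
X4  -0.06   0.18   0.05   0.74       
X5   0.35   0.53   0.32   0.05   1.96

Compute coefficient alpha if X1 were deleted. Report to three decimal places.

Remaining items: X2, X3, X4, X5 (k = 4).
ΣVar(i) = 1.69 + 1.56 + 0.74 + 1.96 = 5.95
σ²_total = 5.95 + 2 × 1.50 = 8.95
α (item deleted) = (4/3)·(1 − 5.95/8.95) = 0.447

coefficient alpha = 0.447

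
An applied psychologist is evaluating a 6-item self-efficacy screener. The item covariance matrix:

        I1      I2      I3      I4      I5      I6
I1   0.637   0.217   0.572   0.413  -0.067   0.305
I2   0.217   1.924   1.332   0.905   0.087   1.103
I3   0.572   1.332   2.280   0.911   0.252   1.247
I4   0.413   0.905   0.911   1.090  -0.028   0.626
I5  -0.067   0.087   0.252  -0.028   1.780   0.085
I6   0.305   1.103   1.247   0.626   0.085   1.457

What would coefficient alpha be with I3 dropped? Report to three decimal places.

Remaining items: I1, I2, I4, I5, I6 (k = 5).
sum of item variances = 0.637 + 1.924 + 1.090 + 1.780 + 1.457 = 6.888
σ²_total = 6.888 + 2 × 3.646 = 14.180
α (item deleted) = (5/4)·(1 − 6.888/14.180) = 0.643

α = 0.643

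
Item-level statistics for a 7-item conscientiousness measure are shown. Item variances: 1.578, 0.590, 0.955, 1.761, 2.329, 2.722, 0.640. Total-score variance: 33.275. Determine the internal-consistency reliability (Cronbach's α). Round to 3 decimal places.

Cronbach's α = 0.796

sum of item variances = 1.578 + 0.590 + 0.955 + 1.761 + 2.329 + 2.722 + 0.640 = 10.575
α = (k/(k−1))·(1 − sum of item variances/Var(T)) = (7/6)·(1 − 10.575/33.275) = 0.796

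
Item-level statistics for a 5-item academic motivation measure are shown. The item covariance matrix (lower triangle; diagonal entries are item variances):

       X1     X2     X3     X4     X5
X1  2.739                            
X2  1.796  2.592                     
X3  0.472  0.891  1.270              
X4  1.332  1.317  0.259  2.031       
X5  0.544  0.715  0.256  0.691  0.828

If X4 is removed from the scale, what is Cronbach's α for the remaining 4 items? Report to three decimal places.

Remaining items: X1, X2, X3, X5 (k = 4).
sum of item variances = 2.739 + 2.592 + 1.270 + 0.828 = 7.429
σ²_total = 7.429 + 2 × 4.674 = 16.777
α (item deleted) = (4/3)·(1 − 7.429/16.777) = 0.743

Cronbach's α = 0.743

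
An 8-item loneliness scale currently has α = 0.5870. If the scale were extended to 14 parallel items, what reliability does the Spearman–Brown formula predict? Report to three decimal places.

predicted reliability = 0.713

Length factor m = 14/8 = 1.7500
α' = m·α / (1 + (m−1)·α)
   = 14/8 × 0.5870 / (1 + (14/8 − 1) × 0.5870)
   = 1.0272 / 1.4403 = 0.713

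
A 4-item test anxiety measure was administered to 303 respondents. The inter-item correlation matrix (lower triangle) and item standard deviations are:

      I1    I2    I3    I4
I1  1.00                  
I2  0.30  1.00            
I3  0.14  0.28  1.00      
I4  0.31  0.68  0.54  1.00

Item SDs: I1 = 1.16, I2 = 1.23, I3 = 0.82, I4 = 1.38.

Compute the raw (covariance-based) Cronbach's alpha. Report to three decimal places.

Σσ²ᵢ = 1.16² + 1.23² + 0.82² + 1.38² = 5.4353
Covariances σ_ij = r_ij · s_i · s_j:
  σ(I1,I2) = 0.30 × 1.16 × 1.23 = 0.4280
  σ(I1,I3) = 0.14 × 1.16 × 0.82 = 0.1332
  σ(I1,I4) = 0.31 × 1.16 × 1.38 = 0.4962
  σ(I2,I3) = 0.28 × 1.23 × 0.82 = 0.2824
  σ(I2,I4) = 0.68 × 1.23 × 1.38 = 1.1542
  σ(I3,I4) = 0.54 × 0.82 × 1.38 = 0.6111
σ²_T = Σσ²ᵢ + 2·Σσ_ij = 5.4353 + 2 × 3.1051 = 11.6455
α = (4/3)·(1 − 5.4353/11.6455) = 0.711

Cronbach's alpha = 0.711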